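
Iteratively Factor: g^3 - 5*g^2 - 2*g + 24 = (g - 4)*(g^2 - g - 6) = (g - 4)*(g - 3)*(g + 2)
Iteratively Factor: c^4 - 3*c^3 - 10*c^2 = (c)*(c^3 - 3*c^2 - 10*c) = c^2*(c^2 - 3*c - 10) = c^2*(c - 5)*(c + 2)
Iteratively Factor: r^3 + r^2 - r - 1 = (r + 1)*(r^2 - 1) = (r + 1)^2*(r - 1)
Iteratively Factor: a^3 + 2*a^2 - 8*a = (a)*(a^2 + 2*a - 8) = a*(a - 2)*(a + 4)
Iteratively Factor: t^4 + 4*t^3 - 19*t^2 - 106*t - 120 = (t + 4)*(t^3 - 19*t - 30) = (t + 3)*(t + 4)*(t^2 - 3*t - 10) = (t + 2)*(t + 3)*(t + 4)*(t - 5)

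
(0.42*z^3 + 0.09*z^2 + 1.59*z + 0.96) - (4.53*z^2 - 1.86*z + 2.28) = 0.42*z^3 - 4.44*z^2 + 3.45*z - 1.32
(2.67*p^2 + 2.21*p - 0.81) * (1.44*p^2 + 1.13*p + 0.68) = 3.8448*p^4 + 6.1995*p^3 + 3.1465*p^2 + 0.5875*p - 0.5508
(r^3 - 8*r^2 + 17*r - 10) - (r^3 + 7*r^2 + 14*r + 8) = -15*r^2 + 3*r - 18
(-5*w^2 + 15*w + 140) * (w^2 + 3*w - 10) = -5*w^4 + 235*w^2 + 270*w - 1400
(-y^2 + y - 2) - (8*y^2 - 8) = -9*y^2 + y + 6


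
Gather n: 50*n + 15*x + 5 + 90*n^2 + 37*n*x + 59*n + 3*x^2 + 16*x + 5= 90*n^2 + n*(37*x + 109) + 3*x^2 + 31*x + 10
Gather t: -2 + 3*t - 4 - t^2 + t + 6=-t^2 + 4*t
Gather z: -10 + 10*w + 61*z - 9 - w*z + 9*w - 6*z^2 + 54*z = 19*w - 6*z^2 + z*(115 - w) - 19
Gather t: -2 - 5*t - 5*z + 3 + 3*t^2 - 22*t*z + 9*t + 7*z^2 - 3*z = 3*t^2 + t*(4 - 22*z) + 7*z^2 - 8*z + 1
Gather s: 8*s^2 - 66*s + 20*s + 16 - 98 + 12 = 8*s^2 - 46*s - 70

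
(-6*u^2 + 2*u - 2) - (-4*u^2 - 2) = -2*u^2 + 2*u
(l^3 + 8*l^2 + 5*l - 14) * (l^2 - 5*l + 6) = l^5 + 3*l^4 - 29*l^3 + 9*l^2 + 100*l - 84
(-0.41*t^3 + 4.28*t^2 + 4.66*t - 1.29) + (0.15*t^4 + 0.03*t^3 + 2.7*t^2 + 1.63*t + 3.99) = 0.15*t^4 - 0.38*t^3 + 6.98*t^2 + 6.29*t + 2.7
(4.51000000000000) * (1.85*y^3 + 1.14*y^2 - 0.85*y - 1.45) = 8.3435*y^3 + 5.1414*y^2 - 3.8335*y - 6.5395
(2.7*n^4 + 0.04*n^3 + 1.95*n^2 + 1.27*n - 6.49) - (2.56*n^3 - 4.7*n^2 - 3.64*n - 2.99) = 2.7*n^4 - 2.52*n^3 + 6.65*n^2 + 4.91*n - 3.5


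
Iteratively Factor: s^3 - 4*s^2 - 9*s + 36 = (s + 3)*(s^2 - 7*s + 12) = (s - 4)*(s + 3)*(s - 3)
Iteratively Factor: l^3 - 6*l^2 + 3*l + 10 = (l - 5)*(l^2 - l - 2) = (l - 5)*(l + 1)*(l - 2)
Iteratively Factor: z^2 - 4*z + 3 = (z - 3)*(z - 1)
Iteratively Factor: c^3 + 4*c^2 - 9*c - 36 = (c - 3)*(c^2 + 7*c + 12) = (c - 3)*(c + 3)*(c + 4)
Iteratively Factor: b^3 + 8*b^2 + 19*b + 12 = (b + 3)*(b^2 + 5*b + 4) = (b + 1)*(b + 3)*(b + 4)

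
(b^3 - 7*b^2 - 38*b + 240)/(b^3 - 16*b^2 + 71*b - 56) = (b^2 + b - 30)/(b^2 - 8*b + 7)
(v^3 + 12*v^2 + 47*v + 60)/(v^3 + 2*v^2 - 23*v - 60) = (v + 5)/(v - 5)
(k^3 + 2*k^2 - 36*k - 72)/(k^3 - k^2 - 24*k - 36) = (k + 6)/(k + 3)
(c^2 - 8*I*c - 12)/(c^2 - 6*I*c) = (c - 2*I)/c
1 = 1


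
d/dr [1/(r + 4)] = -1/(r + 4)^2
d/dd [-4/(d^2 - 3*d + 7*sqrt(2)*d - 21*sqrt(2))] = 4*(2*d - 3 + 7*sqrt(2))/(d^2 - 3*d + 7*sqrt(2)*d - 21*sqrt(2))^2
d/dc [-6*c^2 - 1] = -12*c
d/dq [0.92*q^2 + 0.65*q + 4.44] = 1.84*q + 0.65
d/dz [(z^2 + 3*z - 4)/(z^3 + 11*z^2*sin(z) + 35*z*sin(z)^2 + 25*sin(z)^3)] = ((z + sin(z))*(z + 5*sin(z))^2*(2*z + 3) + (-z^2 - 3*z + 4)*(11*z^2*cos(z) + 3*z^2 + 22*z*sin(z) + 35*z*sin(2*z) + 75*sin(z)^2*cos(z) + 35*sin(z)^2))/((z + sin(z))^2*(z + 5*sin(z))^4)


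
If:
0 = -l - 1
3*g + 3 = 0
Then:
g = -1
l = -1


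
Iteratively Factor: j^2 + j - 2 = (j - 1)*(j + 2)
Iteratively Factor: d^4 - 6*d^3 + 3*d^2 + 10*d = (d)*(d^3 - 6*d^2 + 3*d + 10) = d*(d - 5)*(d^2 - d - 2) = d*(d - 5)*(d + 1)*(d - 2)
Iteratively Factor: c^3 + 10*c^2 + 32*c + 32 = (c + 4)*(c^2 + 6*c + 8) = (c + 2)*(c + 4)*(c + 4)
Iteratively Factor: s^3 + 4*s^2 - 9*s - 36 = (s + 3)*(s^2 + s - 12) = (s + 3)*(s + 4)*(s - 3)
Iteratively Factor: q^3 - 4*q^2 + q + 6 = (q - 3)*(q^2 - q - 2) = (q - 3)*(q - 2)*(q + 1)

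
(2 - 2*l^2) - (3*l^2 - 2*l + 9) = -5*l^2 + 2*l - 7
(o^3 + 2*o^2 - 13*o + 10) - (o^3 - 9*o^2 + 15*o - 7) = 11*o^2 - 28*o + 17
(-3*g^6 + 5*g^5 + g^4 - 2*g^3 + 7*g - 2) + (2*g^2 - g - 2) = -3*g^6 + 5*g^5 + g^4 - 2*g^3 + 2*g^2 + 6*g - 4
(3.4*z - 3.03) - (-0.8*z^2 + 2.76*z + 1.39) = 0.8*z^2 + 0.64*z - 4.42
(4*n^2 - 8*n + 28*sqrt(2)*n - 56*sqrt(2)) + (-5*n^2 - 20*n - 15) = -n^2 - 28*n + 28*sqrt(2)*n - 56*sqrt(2) - 15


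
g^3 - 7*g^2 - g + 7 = (g - 7)*(g - 1)*(g + 1)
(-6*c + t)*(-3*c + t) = 18*c^2 - 9*c*t + t^2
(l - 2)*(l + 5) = l^2 + 3*l - 10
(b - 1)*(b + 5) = b^2 + 4*b - 5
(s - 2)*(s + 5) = s^2 + 3*s - 10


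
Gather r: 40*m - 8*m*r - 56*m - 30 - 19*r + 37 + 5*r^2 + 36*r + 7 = -16*m + 5*r^2 + r*(17 - 8*m) + 14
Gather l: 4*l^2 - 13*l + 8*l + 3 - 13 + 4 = 4*l^2 - 5*l - 6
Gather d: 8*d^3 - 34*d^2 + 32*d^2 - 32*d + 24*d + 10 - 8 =8*d^3 - 2*d^2 - 8*d + 2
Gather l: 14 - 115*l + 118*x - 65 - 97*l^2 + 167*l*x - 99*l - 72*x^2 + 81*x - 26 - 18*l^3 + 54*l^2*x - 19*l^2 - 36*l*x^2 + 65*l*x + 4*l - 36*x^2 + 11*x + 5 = -18*l^3 + l^2*(54*x - 116) + l*(-36*x^2 + 232*x - 210) - 108*x^2 + 210*x - 72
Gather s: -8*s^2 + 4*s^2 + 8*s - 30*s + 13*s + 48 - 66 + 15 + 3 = -4*s^2 - 9*s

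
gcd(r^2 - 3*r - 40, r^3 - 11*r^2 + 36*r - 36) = 1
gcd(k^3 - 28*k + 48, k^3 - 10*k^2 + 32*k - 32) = k^2 - 6*k + 8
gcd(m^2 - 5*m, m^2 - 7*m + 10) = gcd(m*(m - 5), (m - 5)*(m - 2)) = m - 5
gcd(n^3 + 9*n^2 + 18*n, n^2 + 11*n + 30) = n + 6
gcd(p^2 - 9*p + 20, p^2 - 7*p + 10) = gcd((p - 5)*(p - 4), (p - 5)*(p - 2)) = p - 5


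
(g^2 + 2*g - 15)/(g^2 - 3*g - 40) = (g - 3)/(g - 8)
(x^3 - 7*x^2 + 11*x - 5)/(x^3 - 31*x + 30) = (x - 1)/(x + 6)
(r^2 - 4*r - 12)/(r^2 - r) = (r^2 - 4*r - 12)/(r*(r - 1))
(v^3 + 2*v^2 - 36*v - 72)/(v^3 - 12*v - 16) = (v^2 - 36)/(v^2 - 2*v - 8)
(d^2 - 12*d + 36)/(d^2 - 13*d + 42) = (d - 6)/(d - 7)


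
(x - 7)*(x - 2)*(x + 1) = x^3 - 8*x^2 + 5*x + 14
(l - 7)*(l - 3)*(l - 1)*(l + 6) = l^4 - 5*l^3 - 35*l^2 + 165*l - 126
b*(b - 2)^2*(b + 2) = b^4 - 2*b^3 - 4*b^2 + 8*b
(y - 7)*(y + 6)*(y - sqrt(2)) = y^3 - sqrt(2)*y^2 - y^2 - 42*y + sqrt(2)*y + 42*sqrt(2)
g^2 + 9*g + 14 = (g + 2)*(g + 7)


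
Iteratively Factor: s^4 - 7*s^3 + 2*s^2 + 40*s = (s - 4)*(s^3 - 3*s^2 - 10*s) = s*(s - 4)*(s^2 - 3*s - 10) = s*(s - 5)*(s - 4)*(s + 2)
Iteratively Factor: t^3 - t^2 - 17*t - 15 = (t - 5)*(t^2 + 4*t + 3) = (t - 5)*(t + 1)*(t + 3)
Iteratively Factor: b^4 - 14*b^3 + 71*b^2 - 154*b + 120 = (b - 4)*(b^3 - 10*b^2 + 31*b - 30) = (b - 5)*(b - 4)*(b^2 - 5*b + 6) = (b - 5)*(b - 4)*(b - 3)*(b - 2)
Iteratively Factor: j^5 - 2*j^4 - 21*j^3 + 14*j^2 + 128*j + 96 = (j - 4)*(j^4 + 2*j^3 - 13*j^2 - 38*j - 24) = (j - 4)*(j + 3)*(j^3 - j^2 - 10*j - 8) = (j - 4)^2*(j + 3)*(j^2 + 3*j + 2) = (j - 4)^2*(j + 1)*(j + 3)*(j + 2)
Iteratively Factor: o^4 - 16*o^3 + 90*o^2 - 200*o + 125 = (o - 5)*(o^3 - 11*o^2 + 35*o - 25) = (o - 5)^2*(o^2 - 6*o + 5) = (o - 5)^3*(o - 1)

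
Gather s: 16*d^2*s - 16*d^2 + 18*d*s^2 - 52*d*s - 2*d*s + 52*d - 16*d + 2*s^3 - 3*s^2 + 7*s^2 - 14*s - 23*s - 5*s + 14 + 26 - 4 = -16*d^2 + 36*d + 2*s^3 + s^2*(18*d + 4) + s*(16*d^2 - 54*d - 42) + 36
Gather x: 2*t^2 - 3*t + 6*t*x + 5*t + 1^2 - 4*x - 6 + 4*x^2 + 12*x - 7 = 2*t^2 + 2*t + 4*x^2 + x*(6*t + 8) - 12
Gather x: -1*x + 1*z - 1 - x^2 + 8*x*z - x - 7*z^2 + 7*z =-x^2 + x*(8*z - 2) - 7*z^2 + 8*z - 1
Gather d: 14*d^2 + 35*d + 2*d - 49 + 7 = 14*d^2 + 37*d - 42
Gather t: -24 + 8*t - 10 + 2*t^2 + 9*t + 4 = 2*t^2 + 17*t - 30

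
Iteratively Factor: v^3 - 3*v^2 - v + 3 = (v + 1)*(v^2 - 4*v + 3) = (v - 1)*(v + 1)*(v - 3)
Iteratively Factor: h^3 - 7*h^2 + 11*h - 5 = (h - 5)*(h^2 - 2*h + 1) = (h - 5)*(h - 1)*(h - 1)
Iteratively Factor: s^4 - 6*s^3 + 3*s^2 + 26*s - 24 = (s - 1)*(s^3 - 5*s^2 - 2*s + 24) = (s - 3)*(s - 1)*(s^2 - 2*s - 8) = (s - 4)*(s - 3)*(s - 1)*(s + 2)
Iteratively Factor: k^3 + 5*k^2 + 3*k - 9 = (k + 3)*(k^2 + 2*k - 3) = (k + 3)^2*(k - 1)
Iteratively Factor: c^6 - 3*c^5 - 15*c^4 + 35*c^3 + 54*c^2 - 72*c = (c + 3)*(c^5 - 6*c^4 + 3*c^3 + 26*c^2 - 24*c) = (c + 2)*(c + 3)*(c^4 - 8*c^3 + 19*c^2 - 12*c) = (c - 3)*(c + 2)*(c + 3)*(c^3 - 5*c^2 + 4*c) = c*(c - 3)*(c + 2)*(c + 3)*(c^2 - 5*c + 4) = c*(c - 4)*(c - 3)*(c + 2)*(c + 3)*(c - 1)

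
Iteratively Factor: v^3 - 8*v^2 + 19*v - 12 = (v - 1)*(v^2 - 7*v + 12) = (v - 4)*(v - 1)*(v - 3)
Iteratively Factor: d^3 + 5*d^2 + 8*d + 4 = (d + 2)*(d^2 + 3*d + 2) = (d + 2)^2*(d + 1)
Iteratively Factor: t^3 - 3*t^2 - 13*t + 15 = (t - 1)*(t^2 - 2*t - 15) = (t - 1)*(t + 3)*(t - 5)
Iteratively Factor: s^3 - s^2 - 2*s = (s)*(s^2 - s - 2) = s*(s - 2)*(s + 1)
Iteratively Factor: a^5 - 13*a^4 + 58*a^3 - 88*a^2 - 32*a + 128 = (a - 4)*(a^4 - 9*a^3 + 22*a^2 - 32) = (a - 4)*(a - 2)*(a^3 - 7*a^2 + 8*a + 16) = (a - 4)^2*(a - 2)*(a^2 - 3*a - 4) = (a - 4)^3*(a - 2)*(a + 1)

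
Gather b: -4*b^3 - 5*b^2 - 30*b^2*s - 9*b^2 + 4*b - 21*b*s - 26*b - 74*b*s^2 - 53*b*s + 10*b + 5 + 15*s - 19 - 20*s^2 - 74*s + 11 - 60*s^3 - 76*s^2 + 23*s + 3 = -4*b^3 + b^2*(-30*s - 14) + b*(-74*s^2 - 74*s - 12) - 60*s^3 - 96*s^2 - 36*s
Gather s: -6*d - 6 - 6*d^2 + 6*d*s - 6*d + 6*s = -6*d^2 - 12*d + s*(6*d + 6) - 6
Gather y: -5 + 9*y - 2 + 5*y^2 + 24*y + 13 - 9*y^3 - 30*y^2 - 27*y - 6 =-9*y^3 - 25*y^2 + 6*y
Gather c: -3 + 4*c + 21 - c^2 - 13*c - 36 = -c^2 - 9*c - 18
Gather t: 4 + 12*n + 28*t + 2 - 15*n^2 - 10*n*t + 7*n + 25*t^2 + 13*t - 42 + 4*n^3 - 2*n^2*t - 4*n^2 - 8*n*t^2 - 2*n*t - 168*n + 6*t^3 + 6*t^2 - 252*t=4*n^3 - 19*n^2 - 149*n + 6*t^3 + t^2*(31 - 8*n) + t*(-2*n^2 - 12*n - 211) - 36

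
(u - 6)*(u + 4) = u^2 - 2*u - 24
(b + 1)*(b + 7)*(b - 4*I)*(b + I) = b^4 + 8*b^3 - 3*I*b^3 + 11*b^2 - 24*I*b^2 + 32*b - 21*I*b + 28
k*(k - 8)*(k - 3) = k^3 - 11*k^2 + 24*k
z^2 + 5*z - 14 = (z - 2)*(z + 7)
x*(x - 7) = x^2 - 7*x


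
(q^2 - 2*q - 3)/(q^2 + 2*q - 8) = (q^2 - 2*q - 3)/(q^2 + 2*q - 8)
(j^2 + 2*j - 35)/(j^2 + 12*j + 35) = (j - 5)/(j + 5)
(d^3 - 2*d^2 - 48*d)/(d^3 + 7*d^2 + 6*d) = (d - 8)/(d + 1)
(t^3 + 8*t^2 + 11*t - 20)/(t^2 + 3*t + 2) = (t^3 + 8*t^2 + 11*t - 20)/(t^2 + 3*t + 2)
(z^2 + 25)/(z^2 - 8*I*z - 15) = (z + 5*I)/(z - 3*I)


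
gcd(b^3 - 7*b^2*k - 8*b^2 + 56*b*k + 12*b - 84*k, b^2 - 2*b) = b - 2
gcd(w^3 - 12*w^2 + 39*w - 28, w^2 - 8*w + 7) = w^2 - 8*w + 7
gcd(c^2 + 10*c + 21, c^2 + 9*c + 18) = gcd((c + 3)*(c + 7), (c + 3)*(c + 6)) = c + 3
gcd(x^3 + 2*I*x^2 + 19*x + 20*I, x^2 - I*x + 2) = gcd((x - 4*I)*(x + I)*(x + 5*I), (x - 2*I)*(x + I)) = x + I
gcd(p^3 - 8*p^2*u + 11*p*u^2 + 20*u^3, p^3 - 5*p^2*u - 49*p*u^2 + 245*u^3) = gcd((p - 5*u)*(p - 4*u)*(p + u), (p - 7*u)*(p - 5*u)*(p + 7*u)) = p - 5*u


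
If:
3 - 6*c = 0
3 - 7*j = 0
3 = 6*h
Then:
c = 1/2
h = 1/2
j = 3/7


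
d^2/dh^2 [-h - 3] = 0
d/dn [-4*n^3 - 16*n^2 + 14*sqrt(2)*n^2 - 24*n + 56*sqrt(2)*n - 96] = -12*n^2 - 32*n + 28*sqrt(2)*n - 24 + 56*sqrt(2)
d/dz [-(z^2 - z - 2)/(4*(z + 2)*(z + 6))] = (-9*z^2 - 28*z - 4)/(4*(z^4 + 16*z^3 + 88*z^2 + 192*z + 144))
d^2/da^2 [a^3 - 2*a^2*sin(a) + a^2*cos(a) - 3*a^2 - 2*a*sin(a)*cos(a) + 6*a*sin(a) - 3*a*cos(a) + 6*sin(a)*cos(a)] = 2*a^2*sin(a) - a^2*cos(a) - 10*a*sin(a) + 4*a*sin(2*a) - 5*a*cos(a) + 6*a + 2*sin(a) - 12*sin(2*a) + 14*cos(a) - 4*cos(2*a) - 6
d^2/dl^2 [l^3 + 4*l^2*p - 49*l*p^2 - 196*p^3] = 6*l + 8*p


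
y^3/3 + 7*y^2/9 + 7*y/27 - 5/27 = (y/3 + 1/3)*(y - 1/3)*(y + 5/3)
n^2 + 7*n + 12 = (n + 3)*(n + 4)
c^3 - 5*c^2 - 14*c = c*(c - 7)*(c + 2)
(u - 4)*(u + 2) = u^2 - 2*u - 8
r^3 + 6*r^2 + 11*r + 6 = (r + 1)*(r + 2)*(r + 3)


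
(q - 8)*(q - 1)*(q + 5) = q^3 - 4*q^2 - 37*q + 40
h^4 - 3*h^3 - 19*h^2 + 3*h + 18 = (h - 6)*(h - 1)*(h + 1)*(h + 3)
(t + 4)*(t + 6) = t^2 + 10*t + 24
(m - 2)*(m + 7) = m^2 + 5*m - 14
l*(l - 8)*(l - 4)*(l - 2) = l^4 - 14*l^3 + 56*l^2 - 64*l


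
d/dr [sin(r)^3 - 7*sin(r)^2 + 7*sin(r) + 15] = (3*sin(r)^2 - 14*sin(r) + 7)*cos(r)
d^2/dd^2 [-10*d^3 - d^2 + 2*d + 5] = -60*d - 2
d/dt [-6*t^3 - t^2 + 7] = 2*t*(-9*t - 1)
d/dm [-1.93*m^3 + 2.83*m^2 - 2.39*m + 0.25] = -5.79*m^2 + 5.66*m - 2.39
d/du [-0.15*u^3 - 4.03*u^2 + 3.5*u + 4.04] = -0.45*u^2 - 8.06*u + 3.5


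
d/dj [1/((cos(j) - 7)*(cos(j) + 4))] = (2*cos(j) - 3)*sin(j)/((cos(j) - 7)^2*(cos(j) + 4)^2)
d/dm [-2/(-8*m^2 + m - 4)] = 2*(1 - 16*m)/(8*m^2 - m + 4)^2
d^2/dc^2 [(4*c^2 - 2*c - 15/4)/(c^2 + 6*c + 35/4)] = 8*(-416*c^3 - 1860*c^2 - 240*c + 4945)/(64*c^6 + 1152*c^5 + 8592*c^4 + 33984*c^3 + 75180*c^2 + 88200*c + 42875)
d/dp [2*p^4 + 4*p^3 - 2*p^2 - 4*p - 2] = 8*p^3 + 12*p^2 - 4*p - 4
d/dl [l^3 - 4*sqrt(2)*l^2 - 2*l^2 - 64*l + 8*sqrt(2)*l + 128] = 3*l^2 - 8*sqrt(2)*l - 4*l - 64 + 8*sqrt(2)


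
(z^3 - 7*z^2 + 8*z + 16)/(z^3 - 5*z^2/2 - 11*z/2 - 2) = 2*(z - 4)/(2*z + 1)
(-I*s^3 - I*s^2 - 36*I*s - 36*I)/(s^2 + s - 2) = I*(-s^3 - s^2 - 36*s - 36)/(s^2 + s - 2)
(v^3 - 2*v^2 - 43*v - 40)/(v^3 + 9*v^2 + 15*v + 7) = (v^2 - 3*v - 40)/(v^2 + 8*v + 7)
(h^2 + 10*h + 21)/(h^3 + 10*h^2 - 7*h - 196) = (h + 3)/(h^2 + 3*h - 28)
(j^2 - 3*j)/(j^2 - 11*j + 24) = j/(j - 8)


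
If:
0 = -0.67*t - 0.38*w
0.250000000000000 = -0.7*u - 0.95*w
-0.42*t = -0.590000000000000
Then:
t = 1.40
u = 3.00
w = -2.48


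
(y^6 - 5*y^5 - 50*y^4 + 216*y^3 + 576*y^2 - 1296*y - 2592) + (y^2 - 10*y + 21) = y^6 - 5*y^5 - 50*y^4 + 216*y^3 + 577*y^2 - 1306*y - 2571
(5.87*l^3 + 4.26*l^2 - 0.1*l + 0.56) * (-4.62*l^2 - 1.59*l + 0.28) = -27.1194*l^5 - 29.0145*l^4 - 4.6678*l^3 - 1.2354*l^2 - 0.9184*l + 0.1568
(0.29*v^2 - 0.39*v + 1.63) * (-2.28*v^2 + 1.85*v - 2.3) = -0.6612*v^4 + 1.4257*v^3 - 5.1049*v^2 + 3.9125*v - 3.749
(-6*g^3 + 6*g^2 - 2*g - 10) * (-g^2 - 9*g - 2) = 6*g^5 + 48*g^4 - 40*g^3 + 16*g^2 + 94*g + 20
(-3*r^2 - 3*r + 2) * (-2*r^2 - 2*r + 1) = 6*r^4 + 12*r^3 - r^2 - 7*r + 2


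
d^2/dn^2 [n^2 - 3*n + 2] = 2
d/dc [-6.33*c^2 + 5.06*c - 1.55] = 5.06 - 12.66*c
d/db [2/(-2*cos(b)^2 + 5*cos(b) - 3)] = 2*(5 - 4*cos(b))*sin(b)/(-5*cos(b) + cos(2*b) + 4)^2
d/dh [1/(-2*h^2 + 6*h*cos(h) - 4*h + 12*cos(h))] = (3*h*sin(h) + 2*h + 6*sin(h) - 3*cos(h) + 2)/(2*(h + 2)^2*(h - 3*cos(h))^2)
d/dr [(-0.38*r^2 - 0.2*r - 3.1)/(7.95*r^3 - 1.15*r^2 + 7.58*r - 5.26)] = (3.021*r^4 + 3.18*r^3 + 70.8246*r^2 - 3.1324*r + 24.55)/(63.2025*r^6 - 18.285*r^5 + 121.8445*r^4 - 101.068*r^3 + 69.5544*r^2 - 79.7416*r + 27.6676)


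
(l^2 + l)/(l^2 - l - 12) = l*(l + 1)/(l^2 - l - 12)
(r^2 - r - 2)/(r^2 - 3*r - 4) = (r - 2)/(r - 4)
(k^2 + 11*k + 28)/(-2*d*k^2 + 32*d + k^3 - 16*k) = (-k - 7)/(2*d*k - 8*d - k^2 + 4*k)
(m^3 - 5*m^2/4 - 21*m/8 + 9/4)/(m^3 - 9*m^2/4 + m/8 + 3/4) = (2*m + 3)/(2*m + 1)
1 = 1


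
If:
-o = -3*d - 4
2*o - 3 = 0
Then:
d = -5/6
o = 3/2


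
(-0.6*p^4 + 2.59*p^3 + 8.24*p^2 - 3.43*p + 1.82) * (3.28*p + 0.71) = -1.968*p^5 + 8.0692*p^4 + 28.8661*p^3 - 5.4*p^2 + 3.5343*p + 1.2922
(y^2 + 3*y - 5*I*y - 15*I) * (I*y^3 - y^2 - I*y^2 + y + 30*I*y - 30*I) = I*y^5 + 4*y^4 + 2*I*y^4 + 8*y^3 + 32*I*y^3 + 138*y^2 + 70*I*y^2 + 300*y - 105*I*y - 450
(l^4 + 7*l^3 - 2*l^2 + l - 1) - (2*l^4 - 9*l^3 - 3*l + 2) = -l^4 + 16*l^3 - 2*l^2 + 4*l - 3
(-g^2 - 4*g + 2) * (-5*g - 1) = 5*g^3 + 21*g^2 - 6*g - 2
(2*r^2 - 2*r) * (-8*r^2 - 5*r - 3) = -16*r^4 + 6*r^3 + 4*r^2 + 6*r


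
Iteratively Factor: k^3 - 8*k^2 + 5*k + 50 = (k + 2)*(k^2 - 10*k + 25) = (k - 5)*(k + 2)*(k - 5)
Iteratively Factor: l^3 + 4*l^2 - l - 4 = (l - 1)*(l^2 + 5*l + 4) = (l - 1)*(l + 1)*(l + 4)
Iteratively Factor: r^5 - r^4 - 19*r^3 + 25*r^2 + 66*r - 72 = (r - 1)*(r^4 - 19*r^2 + 6*r + 72) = (r - 3)*(r - 1)*(r^3 + 3*r^2 - 10*r - 24) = (r - 3)^2*(r - 1)*(r^2 + 6*r + 8) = (r - 3)^2*(r - 1)*(r + 2)*(r + 4)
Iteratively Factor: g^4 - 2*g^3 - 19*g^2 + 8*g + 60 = (g - 2)*(g^3 - 19*g - 30) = (g - 2)*(g + 3)*(g^2 - 3*g - 10) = (g - 5)*(g - 2)*(g + 3)*(g + 2)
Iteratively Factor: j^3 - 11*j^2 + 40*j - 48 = (j - 3)*(j^2 - 8*j + 16) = (j - 4)*(j - 3)*(j - 4)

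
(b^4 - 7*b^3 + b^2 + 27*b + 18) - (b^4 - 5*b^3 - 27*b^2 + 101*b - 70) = -2*b^3 + 28*b^2 - 74*b + 88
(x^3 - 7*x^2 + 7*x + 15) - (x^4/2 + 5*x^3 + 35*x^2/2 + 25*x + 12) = -x^4/2 - 4*x^3 - 49*x^2/2 - 18*x + 3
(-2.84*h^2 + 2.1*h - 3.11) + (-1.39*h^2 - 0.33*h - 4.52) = -4.23*h^2 + 1.77*h - 7.63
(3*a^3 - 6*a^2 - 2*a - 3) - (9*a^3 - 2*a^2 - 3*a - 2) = -6*a^3 - 4*a^2 + a - 1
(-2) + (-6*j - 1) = -6*j - 3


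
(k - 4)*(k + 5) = k^2 + k - 20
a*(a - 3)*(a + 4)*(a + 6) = a^4 + 7*a^3 - 6*a^2 - 72*a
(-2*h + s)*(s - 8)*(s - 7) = -2*h*s^2 + 30*h*s - 112*h + s^3 - 15*s^2 + 56*s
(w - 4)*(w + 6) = w^2 + 2*w - 24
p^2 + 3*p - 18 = (p - 3)*(p + 6)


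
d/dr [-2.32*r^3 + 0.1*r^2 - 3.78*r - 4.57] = -6.96*r^2 + 0.2*r - 3.78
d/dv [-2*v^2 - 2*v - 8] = -4*v - 2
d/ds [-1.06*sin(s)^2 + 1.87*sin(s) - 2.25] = (1.87 - 2.12*sin(s))*cos(s)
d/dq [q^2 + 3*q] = 2*q + 3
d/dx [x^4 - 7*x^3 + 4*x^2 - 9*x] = 4*x^3 - 21*x^2 + 8*x - 9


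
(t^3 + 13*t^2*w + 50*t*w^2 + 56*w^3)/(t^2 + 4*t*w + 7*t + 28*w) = (t^2 + 9*t*w + 14*w^2)/(t + 7)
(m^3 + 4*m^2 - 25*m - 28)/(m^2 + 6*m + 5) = (m^2 + 3*m - 28)/(m + 5)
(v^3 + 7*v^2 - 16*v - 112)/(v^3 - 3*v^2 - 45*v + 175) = (v^2 - 16)/(v^2 - 10*v + 25)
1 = 1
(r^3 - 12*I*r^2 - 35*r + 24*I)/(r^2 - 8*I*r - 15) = (r^2 - 9*I*r - 8)/(r - 5*I)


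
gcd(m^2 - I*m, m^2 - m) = m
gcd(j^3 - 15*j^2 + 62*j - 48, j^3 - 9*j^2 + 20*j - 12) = j^2 - 7*j + 6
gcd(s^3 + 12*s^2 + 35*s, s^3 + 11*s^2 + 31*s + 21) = s + 7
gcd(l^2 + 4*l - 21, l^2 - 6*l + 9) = l - 3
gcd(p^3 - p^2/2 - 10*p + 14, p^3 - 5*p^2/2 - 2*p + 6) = p^2 - 4*p + 4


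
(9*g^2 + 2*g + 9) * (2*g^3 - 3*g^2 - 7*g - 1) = 18*g^5 - 23*g^4 - 51*g^3 - 50*g^2 - 65*g - 9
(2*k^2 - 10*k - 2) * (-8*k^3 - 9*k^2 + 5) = -16*k^5 + 62*k^4 + 106*k^3 + 28*k^2 - 50*k - 10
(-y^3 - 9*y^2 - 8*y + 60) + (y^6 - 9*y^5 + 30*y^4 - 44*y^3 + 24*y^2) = y^6 - 9*y^5 + 30*y^4 - 45*y^3 + 15*y^2 - 8*y + 60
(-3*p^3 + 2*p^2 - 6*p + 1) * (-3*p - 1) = 9*p^4 - 3*p^3 + 16*p^2 + 3*p - 1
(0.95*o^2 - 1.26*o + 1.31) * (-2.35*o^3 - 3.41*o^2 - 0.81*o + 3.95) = -2.2325*o^5 - 0.2785*o^4 + 0.4486*o^3 + 0.306*o^2 - 6.0381*o + 5.1745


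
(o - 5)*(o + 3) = o^2 - 2*o - 15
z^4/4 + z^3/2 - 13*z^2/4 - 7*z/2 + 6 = (z/4 + 1)*(z - 3)*(z - 1)*(z + 2)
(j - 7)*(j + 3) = j^2 - 4*j - 21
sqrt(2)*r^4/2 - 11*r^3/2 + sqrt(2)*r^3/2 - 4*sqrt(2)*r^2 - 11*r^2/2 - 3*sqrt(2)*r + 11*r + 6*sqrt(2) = (r - 1)*(r - 6*sqrt(2))*(r + sqrt(2)/2)*(sqrt(2)*r/2 + sqrt(2))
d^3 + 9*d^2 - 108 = (d - 3)*(d + 6)^2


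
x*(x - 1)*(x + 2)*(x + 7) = x^4 + 8*x^3 + 5*x^2 - 14*x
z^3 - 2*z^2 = z^2*(z - 2)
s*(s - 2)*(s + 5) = s^3 + 3*s^2 - 10*s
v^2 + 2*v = v*(v + 2)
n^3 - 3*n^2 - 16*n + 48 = (n - 4)*(n - 3)*(n + 4)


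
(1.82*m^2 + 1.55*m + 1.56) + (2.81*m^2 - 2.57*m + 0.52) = 4.63*m^2 - 1.02*m + 2.08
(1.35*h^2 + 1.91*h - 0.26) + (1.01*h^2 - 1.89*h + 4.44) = 2.36*h^2 + 0.02*h + 4.18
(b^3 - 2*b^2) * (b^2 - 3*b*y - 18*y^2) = b^5 - 3*b^4*y - 2*b^4 - 18*b^3*y^2 + 6*b^3*y + 36*b^2*y^2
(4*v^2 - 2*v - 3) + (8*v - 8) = 4*v^2 + 6*v - 11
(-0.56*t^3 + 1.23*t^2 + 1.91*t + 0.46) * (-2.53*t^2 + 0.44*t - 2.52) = 1.4168*t^5 - 3.3583*t^4 - 2.8799*t^3 - 3.423*t^2 - 4.6108*t - 1.1592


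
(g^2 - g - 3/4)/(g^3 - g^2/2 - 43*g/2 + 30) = (g + 1/2)/(g^2 + g - 20)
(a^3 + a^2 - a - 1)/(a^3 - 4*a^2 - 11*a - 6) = (a - 1)/(a - 6)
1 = 1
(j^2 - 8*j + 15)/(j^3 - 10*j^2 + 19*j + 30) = (j - 3)/(j^2 - 5*j - 6)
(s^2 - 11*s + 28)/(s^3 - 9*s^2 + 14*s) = (s - 4)/(s*(s - 2))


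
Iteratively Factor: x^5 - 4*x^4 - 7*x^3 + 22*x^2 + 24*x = (x)*(x^4 - 4*x^3 - 7*x^2 + 22*x + 24) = x*(x + 1)*(x^3 - 5*x^2 - 2*x + 24) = x*(x - 3)*(x + 1)*(x^2 - 2*x - 8) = x*(x - 4)*(x - 3)*(x + 1)*(x + 2)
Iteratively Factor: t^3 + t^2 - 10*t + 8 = (t - 1)*(t^2 + 2*t - 8) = (t - 2)*(t - 1)*(t + 4)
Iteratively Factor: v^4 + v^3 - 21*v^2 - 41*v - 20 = (v + 1)*(v^3 - 21*v - 20) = (v - 5)*(v + 1)*(v^2 + 5*v + 4) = (v - 5)*(v + 1)^2*(v + 4)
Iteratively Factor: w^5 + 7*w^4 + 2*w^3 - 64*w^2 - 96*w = (w + 4)*(w^4 + 3*w^3 - 10*w^2 - 24*w) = (w - 3)*(w + 4)*(w^3 + 6*w^2 + 8*w) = (w - 3)*(w + 2)*(w + 4)*(w^2 + 4*w) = (w - 3)*(w + 2)*(w + 4)^2*(w)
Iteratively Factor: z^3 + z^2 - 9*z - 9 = (z + 3)*(z^2 - 2*z - 3) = (z - 3)*(z + 3)*(z + 1)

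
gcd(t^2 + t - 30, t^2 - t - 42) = t + 6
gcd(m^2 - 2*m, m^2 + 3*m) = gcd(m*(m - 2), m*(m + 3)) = m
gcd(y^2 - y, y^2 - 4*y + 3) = y - 1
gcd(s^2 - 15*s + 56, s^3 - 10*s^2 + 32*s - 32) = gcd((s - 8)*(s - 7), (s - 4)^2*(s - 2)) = 1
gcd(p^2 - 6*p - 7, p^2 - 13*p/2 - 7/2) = p - 7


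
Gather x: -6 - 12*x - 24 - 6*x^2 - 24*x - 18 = -6*x^2 - 36*x - 48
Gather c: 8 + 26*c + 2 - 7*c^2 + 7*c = -7*c^2 + 33*c + 10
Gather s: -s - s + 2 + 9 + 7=18 - 2*s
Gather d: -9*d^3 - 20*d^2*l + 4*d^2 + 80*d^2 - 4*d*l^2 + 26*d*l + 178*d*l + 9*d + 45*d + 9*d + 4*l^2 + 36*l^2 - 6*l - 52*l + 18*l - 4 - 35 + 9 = -9*d^3 + d^2*(84 - 20*l) + d*(-4*l^2 + 204*l + 63) + 40*l^2 - 40*l - 30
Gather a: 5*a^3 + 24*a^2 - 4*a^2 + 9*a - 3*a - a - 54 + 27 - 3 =5*a^3 + 20*a^2 + 5*a - 30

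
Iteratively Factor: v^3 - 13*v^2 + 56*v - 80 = (v - 4)*(v^2 - 9*v + 20) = (v - 4)^2*(v - 5)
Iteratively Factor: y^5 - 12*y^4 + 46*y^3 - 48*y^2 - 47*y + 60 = (y - 4)*(y^4 - 8*y^3 + 14*y^2 + 8*y - 15) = (y - 5)*(y - 4)*(y^3 - 3*y^2 - y + 3) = (y - 5)*(y - 4)*(y - 3)*(y^2 - 1) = (y - 5)*(y - 4)*(y - 3)*(y - 1)*(y + 1)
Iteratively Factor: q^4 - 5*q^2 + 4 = (q + 2)*(q^3 - 2*q^2 - q + 2) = (q - 2)*(q + 2)*(q^2 - 1) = (q - 2)*(q + 1)*(q + 2)*(q - 1)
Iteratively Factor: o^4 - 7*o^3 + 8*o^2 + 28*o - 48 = (o - 2)*(o^3 - 5*o^2 - 2*o + 24) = (o - 2)*(o + 2)*(o^2 - 7*o + 12) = (o - 3)*(o - 2)*(o + 2)*(o - 4)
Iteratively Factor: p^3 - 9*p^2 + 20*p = (p - 4)*(p^2 - 5*p) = (p - 5)*(p - 4)*(p)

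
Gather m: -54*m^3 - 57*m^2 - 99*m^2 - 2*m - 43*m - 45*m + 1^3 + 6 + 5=-54*m^3 - 156*m^2 - 90*m + 12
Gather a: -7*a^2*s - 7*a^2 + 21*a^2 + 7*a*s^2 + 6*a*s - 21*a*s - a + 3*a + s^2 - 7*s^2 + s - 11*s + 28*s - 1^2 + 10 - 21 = a^2*(14 - 7*s) + a*(7*s^2 - 15*s + 2) - 6*s^2 + 18*s - 12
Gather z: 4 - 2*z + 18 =22 - 2*z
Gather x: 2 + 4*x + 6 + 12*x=16*x + 8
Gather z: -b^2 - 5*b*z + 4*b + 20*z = -b^2 + 4*b + z*(20 - 5*b)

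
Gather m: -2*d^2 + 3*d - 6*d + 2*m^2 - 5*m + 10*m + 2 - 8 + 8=-2*d^2 - 3*d + 2*m^2 + 5*m + 2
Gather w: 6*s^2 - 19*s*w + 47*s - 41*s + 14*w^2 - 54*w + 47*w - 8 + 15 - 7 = 6*s^2 + 6*s + 14*w^2 + w*(-19*s - 7)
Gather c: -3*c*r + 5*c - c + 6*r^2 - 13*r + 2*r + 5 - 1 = c*(4 - 3*r) + 6*r^2 - 11*r + 4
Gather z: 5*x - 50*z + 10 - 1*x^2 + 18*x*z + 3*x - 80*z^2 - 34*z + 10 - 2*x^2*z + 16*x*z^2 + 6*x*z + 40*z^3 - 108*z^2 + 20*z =-x^2 + 8*x + 40*z^3 + z^2*(16*x - 188) + z*(-2*x^2 + 24*x - 64) + 20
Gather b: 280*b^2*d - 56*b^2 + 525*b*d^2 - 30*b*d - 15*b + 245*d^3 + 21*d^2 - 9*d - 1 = b^2*(280*d - 56) + b*(525*d^2 - 30*d - 15) + 245*d^3 + 21*d^2 - 9*d - 1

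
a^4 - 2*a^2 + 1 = (a - 1)^2*(a + 1)^2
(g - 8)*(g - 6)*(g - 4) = g^3 - 18*g^2 + 104*g - 192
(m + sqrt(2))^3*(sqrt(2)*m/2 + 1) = sqrt(2)*m^4/2 + 4*m^3 + 6*sqrt(2)*m^2 + 8*m + 2*sqrt(2)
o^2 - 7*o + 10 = (o - 5)*(o - 2)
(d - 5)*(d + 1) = d^2 - 4*d - 5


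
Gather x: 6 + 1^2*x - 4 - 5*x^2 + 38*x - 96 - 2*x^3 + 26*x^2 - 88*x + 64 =-2*x^3 + 21*x^2 - 49*x - 30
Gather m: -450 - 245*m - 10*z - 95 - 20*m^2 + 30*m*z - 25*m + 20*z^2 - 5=-20*m^2 + m*(30*z - 270) + 20*z^2 - 10*z - 550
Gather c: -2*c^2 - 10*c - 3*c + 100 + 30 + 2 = -2*c^2 - 13*c + 132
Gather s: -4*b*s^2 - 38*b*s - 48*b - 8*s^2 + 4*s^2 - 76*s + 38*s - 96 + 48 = -48*b + s^2*(-4*b - 4) + s*(-38*b - 38) - 48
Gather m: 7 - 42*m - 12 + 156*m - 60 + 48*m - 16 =162*m - 81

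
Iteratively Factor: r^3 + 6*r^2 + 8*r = (r + 2)*(r^2 + 4*r) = r*(r + 2)*(r + 4)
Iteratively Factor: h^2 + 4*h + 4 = (h + 2)*(h + 2)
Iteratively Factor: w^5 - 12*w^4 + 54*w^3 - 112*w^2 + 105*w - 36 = (w - 3)*(w^4 - 9*w^3 + 27*w^2 - 31*w + 12) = (w - 4)*(w - 3)*(w^3 - 5*w^2 + 7*w - 3) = (w - 4)*(w - 3)*(w - 1)*(w^2 - 4*w + 3) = (w - 4)*(w - 3)^2*(w - 1)*(w - 1)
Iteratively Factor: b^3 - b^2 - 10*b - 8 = (b + 1)*(b^2 - 2*b - 8) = (b + 1)*(b + 2)*(b - 4)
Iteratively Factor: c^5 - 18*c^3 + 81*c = (c - 3)*(c^4 + 3*c^3 - 9*c^2 - 27*c) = (c - 3)*(c + 3)*(c^3 - 9*c) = (c - 3)^2*(c + 3)*(c^2 + 3*c) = c*(c - 3)^2*(c + 3)*(c + 3)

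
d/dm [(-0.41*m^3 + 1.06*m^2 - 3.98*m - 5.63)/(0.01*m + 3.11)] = (-0.0082*m^3 - 3.8147*m^2 + 6.5932*m - 12.3215)/(0.0001*m^2 + 0.0622*m + 9.6721)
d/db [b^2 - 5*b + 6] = 2*b - 5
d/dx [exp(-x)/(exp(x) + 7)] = (-2*exp(x) - 7)*exp(-x)/(exp(2*x) + 14*exp(x) + 49)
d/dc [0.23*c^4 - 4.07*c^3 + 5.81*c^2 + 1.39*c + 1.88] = 0.92*c^3 - 12.21*c^2 + 11.62*c + 1.39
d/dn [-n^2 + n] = 1 - 2*n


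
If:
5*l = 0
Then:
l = 0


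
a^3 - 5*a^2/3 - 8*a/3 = a*(a - 8/3)*(a + 1)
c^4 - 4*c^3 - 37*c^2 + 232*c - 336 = (c - 4)^2*(c - 3)*(c + 7)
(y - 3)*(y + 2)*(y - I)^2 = y^4 - y^3 - 2*I*y^3 - 7*y^2 + 2*I*y^2 + y + 12*I*y + 6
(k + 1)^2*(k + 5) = k^3 + 7*k^2 + 11*k + 5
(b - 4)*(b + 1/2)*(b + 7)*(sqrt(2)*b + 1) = sqrt(2)*b^4 + b^3 + 7*sqrt(2)*b^3/2 - 53*sqrt(2)*b^2/2 + 7*b^2/2 - 53*b/2 - 14*sqrt(2)*b - 14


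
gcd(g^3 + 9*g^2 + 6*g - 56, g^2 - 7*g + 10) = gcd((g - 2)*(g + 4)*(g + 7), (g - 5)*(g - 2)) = g - 2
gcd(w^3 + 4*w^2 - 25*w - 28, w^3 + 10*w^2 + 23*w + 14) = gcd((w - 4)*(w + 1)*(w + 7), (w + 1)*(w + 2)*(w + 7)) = w^2 + 8*w + 7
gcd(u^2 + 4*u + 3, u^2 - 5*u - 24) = u + 3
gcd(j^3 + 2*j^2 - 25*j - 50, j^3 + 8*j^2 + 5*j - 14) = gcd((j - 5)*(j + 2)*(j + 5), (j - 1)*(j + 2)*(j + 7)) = j + 2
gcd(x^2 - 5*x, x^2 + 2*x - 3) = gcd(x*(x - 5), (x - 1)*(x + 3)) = 1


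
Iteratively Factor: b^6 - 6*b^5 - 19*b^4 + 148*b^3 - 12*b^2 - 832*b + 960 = (b + 4)*(b^5 - 10*b^4 + 21*b^3 + 64*b^2 - 268*b + 240) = (b - 5)*(b + 4)*(b^4 - 5*b^3 - 4*b^2 + 44*b - 48) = (b - 5)*(b - 2)*(b + 4)*(b^3 - 3*b^2 - 10*b + 24) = (b - 5)*(b - 4)*(b - 2)*(b + 4)*(b^2 + b - 6) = (b - 5)*(b - 4)*(b - 2)*(b + 3)*(b + 4)*(b - 2)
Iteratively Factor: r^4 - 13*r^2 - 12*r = (r - 4)*(r^3 + 4*r^2 + 3*r) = (r - 4)*(r + 1)*(r^2 + 3*r) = r*(r - 4)*(r + 1)*(r + 3)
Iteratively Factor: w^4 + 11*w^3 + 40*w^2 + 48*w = (w + 3)*(w^3 + 8*w^2 + 16*w) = (w + 3)*(w + 4)*(w^2 + 4*w) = w*(w + 3)*(w + 4)*(w + 4)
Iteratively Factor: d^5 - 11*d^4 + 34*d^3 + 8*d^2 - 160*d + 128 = (d + 2)*(d^4 - 13*d^3 + 60*d^2 - 112*d + 64) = (d - 4)*(d + 2)*(d^3 - 9*d^2 + 24*d - 16) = (d - 4)^2*(d + 2)*(d^2 - 5*d + 4) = (d - 4)^2*(d - 1)*(d + 2)*(d - 4)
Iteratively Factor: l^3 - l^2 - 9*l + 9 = (l + 3)*(l^2 - 4*l + 3) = (l - 3)*(l + 3)*(l - 1)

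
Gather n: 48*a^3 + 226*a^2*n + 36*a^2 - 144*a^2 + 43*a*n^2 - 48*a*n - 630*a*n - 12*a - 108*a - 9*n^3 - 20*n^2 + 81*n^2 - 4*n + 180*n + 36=48*a^3 - 108*a^2 - 120*a - 9*n^3 + n^2*(43*a + 61) + n*(226*a^2 - 678*a + 176) + 36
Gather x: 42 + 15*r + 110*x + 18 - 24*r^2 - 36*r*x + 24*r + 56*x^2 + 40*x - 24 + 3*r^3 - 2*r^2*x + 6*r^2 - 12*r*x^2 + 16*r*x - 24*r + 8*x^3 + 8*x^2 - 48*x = 3*r^3 - 18*r^2 + 15*r + 8*x^3 + x^2*(64 - 12*r) + x*(-2*r^2 - 20*r + 102) + 36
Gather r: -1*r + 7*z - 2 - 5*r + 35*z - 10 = -6*r + 42*z - 12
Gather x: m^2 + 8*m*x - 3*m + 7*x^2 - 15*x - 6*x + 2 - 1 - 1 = m^2 - 3*m + 7*x^2 + x*(8*m - 21)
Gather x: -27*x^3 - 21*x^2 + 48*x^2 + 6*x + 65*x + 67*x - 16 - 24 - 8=-27*x^3 + 27*x^2 + 138*x - 48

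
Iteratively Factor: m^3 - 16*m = (m + 4)*(m^2 - 4*m) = m*(m + 4)*(m - 4)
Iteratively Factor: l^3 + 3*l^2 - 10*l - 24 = (l + 4)*(l^2 - l - 6) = (l + 2)*(l + 4)*(l - 3)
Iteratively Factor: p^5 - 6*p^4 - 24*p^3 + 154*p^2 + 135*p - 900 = (p - 5)*(p^4 - p^3 - 29*p^2 + 9*p + 180) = (p - 5)^2*(p^3 + 4*p^2 - 9*p - 36) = (p - 5)^2*(p - 3)*(p^2 + 7*p + 12) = (p - 5)^2*(p - 3)*(p + 4)*(p + 3)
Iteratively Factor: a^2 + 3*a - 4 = (a + 4)*(a - 1)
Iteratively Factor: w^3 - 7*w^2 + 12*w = (w)*(w^2 - 7*w + 12) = w*(w - 4)*(w - 3)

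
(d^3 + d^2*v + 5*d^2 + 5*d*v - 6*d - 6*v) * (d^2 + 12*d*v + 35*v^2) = d^5 + 13*d^4*v + 5*d^4 + 47*d^3*v^2 + 65*d^3*v - 6*d^3 + 35*d^2*v^3 + 235*d^2*v^2 - 78*d^2*v + 175*d*v^3 - 282*d*v^2 - 210*v^3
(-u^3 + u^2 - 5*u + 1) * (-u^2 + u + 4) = u^5 - 2*u^4 + 2*u^3 - 2*u^2 - 19*u + 4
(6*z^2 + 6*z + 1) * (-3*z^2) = -18*z^4 - 18*z^3 - 3*z^2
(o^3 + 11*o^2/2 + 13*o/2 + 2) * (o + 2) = o^4 + 15*o^3/2 + 35*o^2/2 + 15*o + 4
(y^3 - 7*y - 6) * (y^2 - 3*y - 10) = y^5 - 3*y^4 - 17*y^3 + 15*y^2 + 88*y + 60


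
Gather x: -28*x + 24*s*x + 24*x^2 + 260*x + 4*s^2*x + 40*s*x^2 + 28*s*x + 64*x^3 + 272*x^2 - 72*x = 64*x^3 + x^2*(40*s + 296) + x*(4*s^2 + 52*s + 160)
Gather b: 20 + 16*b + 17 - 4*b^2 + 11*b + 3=-4*b^2 + 27*b + 40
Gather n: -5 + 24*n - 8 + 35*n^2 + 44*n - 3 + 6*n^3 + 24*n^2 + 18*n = 6*n^3 + 59*n^2 + 86*n - 16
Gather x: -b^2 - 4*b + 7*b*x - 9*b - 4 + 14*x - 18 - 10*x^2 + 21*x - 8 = -b^2 - 13*b - 10*x^2 + x*(7*b + 35) - 30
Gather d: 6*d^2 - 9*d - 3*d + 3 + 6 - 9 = 6*d^2 - 12*d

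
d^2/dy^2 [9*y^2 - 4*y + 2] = 18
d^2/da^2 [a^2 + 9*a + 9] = 2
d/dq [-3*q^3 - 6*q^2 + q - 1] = -9*q^2 - 12*q + 1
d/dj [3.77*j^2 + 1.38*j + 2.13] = 7.54*j + 1.38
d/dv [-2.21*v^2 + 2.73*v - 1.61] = 2.73 - 4.42*v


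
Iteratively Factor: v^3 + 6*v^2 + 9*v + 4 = (v + 4)*(v^2 + 2*v + 1) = (v + 1)*(v + 4)*(v + 1)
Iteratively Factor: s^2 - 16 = (s - 4)*(s + 4)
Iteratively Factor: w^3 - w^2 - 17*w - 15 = (w + 1)*(w^2 - 2*w - 15) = (w - 5)*(w + 1)*(w + 3)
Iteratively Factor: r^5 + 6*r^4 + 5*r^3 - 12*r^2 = (r - 1)*(r^4 + 7*r^3 + 12*r^2) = (r - 1)*(r + 4)*(r^3 + 3*r^2) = (r - 1)*(r + 3)*(r + 4)*(r^2) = r*(r - 1)*(r + 3)*(r + 4)*(r)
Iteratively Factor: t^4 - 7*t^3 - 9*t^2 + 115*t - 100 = (t + 4)*(t^3 - 11*t^2 + 35*t - 25) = (t - 5)*(t + 4)*(t^2 - 6*t + 5) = (t - 5)^2*(t + 4)*(t - 1)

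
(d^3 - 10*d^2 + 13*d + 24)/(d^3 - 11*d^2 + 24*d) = (d + 1)/d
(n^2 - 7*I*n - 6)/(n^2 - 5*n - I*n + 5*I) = (n - 6*I)/(n - 5)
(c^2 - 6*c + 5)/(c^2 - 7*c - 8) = (-c^2 + 6*c - 5)/(-c^2 + 7*c + 8)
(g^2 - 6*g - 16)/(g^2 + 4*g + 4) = (g - 8)/(g + 2)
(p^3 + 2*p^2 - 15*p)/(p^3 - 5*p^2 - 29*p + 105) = p/(p - 7)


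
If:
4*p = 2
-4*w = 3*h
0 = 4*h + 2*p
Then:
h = -1/4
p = 1/2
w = 3/16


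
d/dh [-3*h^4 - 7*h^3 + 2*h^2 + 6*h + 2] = -12*h^3 - 21*h^2 + 4*h + 6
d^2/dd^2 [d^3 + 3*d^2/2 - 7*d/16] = 6*d + 3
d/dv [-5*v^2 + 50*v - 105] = 50 - 10*v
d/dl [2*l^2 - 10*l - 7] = 4*l - 10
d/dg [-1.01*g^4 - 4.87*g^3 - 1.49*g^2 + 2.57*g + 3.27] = -4.04*g^3 - 14.61*g^2 - 2.98*g + 2.57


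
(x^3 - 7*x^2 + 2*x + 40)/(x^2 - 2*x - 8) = x - 5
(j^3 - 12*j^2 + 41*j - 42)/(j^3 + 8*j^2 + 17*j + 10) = (j^3 - 12*j^2 + 41*j - 42)/(j^3 + 8*j^2 + 17*j + 10)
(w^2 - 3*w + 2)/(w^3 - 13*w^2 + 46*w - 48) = (w - 1)/(w^2 - 11*w + 24)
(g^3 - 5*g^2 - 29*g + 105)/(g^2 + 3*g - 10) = (g^2 - 10*g + 21)/(g - 2)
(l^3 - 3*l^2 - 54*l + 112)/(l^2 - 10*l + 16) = l + 7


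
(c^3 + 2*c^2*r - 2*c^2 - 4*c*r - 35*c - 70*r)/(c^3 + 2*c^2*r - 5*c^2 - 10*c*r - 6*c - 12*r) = (c^2 - 2*c - 35)/(c^2 - 5*c - 6)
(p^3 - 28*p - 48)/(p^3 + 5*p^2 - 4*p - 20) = (p^2 - 2*p - 24)/(p^2 + 3*p - 10)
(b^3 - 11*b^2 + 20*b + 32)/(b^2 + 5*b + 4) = (b^2 - 12*b + 32)/(b + 4)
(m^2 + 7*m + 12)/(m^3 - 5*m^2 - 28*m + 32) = (m + 3)/(m^2 - 9*m + 8)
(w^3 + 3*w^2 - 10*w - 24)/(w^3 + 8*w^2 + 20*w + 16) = (w - 3)/(w + 2)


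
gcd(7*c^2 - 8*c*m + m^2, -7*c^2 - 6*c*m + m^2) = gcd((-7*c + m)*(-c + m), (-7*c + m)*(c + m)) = 7*c - m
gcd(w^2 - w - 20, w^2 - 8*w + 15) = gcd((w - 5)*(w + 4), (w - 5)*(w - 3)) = w - 5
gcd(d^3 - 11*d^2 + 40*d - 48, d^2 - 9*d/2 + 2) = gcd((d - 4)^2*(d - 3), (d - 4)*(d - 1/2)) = d - 4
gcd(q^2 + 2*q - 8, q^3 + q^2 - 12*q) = q + 4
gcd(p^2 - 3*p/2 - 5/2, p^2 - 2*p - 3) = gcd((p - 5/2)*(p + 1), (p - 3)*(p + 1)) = p + 1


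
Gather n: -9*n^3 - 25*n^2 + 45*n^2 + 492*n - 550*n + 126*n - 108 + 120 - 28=-9*n^3 + 20*n^2 + 68*n - 16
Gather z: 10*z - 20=10*z - 20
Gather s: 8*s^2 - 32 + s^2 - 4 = 9*s^2 - 36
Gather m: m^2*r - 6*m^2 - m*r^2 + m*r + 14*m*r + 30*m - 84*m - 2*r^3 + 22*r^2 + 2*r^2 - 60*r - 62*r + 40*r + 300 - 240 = m^2*(r - 6) + m*(-r^2 + 15*r - 54) - 2*r^3 + 24*r^2 - 82*r + 60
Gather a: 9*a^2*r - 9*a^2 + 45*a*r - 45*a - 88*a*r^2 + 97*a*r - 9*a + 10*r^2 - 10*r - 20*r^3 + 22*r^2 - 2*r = a^2*(9*r - 9) + a*(-88*r^2 + 142*r - 54) - 20*r^3 + 32*r^2 - 12*r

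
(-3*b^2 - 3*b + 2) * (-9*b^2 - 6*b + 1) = 27*b^4 + 45*b^3 - 3*b^2 - 15*b + 2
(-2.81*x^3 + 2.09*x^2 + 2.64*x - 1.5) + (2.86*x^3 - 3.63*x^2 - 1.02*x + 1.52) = 0.0499999999999998*x^3 - 1.54*x^2 + 1.62*x + 0.02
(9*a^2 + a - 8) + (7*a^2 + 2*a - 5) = 16*a^2 + 3*a - 13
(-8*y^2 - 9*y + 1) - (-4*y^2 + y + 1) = -4*y^2 - 10*y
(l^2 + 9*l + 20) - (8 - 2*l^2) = 3*l^2 + 9*l + 12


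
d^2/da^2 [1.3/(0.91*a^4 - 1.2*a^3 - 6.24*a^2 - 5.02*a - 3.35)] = ((-14.196*a^2 + 9.36*a + 16.224)*(-0.91*a^4 + 1.2*a^3 + 6.24*a^2 + 5.02*a + 3.35) - 1.3*(-7.28*a^3 + 7.2*a^2 + 24.96*a + 10.04)*(-3.64*a^3 + 3.6*a^2 + 12.48*a + 5.02))/(-0.91*a^4 + 1.2*a^3 + 6.24*a^2 + 5.02*a + 3.35)^3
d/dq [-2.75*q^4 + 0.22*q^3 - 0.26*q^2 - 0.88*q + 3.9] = -11.0*q^3 + 0.66*q^2 - 0.52*q - 0.88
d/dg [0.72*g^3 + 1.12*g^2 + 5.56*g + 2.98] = 2.16*g^2 + 2.24*g + 5.56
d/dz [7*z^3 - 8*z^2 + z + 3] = 21*z^2 - 16*z + 1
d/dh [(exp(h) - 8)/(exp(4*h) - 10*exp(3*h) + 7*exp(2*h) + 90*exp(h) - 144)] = (-3*exp(2*h) + 4*exp(h) + 9)*exp(h)/(exp(6*h) - 4*exp(5*h) - 14*exp(4*h) + 72*exp(3*h) + 9*exp(2*h) - 324*exp(h) + 324)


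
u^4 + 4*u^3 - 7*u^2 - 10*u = u*(u - 2)*(u + 1)*(u + 5)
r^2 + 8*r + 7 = (r + 1)*(r + 7)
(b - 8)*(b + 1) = b^2 - 7*b - 8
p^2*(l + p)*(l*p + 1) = l^2*p^3 + l*p^4 + l*p^2 + p^3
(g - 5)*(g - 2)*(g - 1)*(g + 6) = g^4 - 2*g^3 - 31*g^2 + 92*g - 60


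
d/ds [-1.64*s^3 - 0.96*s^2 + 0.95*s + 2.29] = -4.92*s^2 - 1.92*s + 0.95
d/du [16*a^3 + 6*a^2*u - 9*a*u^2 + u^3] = 6*a^2 - 18*a*u + 3*u^2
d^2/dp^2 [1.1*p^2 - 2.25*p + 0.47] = 2.20000000000000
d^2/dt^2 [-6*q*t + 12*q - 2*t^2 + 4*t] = -4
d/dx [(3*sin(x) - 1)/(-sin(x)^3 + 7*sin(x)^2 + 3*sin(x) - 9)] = (6*sin(x)^3 - 24*sin(x)^2 + 14*sin(x) - 24)*cos(x)/(sin(x)^3 - 7*sin(x)^2 - 3*sin(x) + 9)^2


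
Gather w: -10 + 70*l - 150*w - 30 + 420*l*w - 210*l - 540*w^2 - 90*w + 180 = -140*l - 540*w^2 + w*(420*l - 240) + 140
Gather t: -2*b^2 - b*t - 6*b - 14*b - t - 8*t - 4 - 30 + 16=-2*b^2 - 20*b + t*(-b - 9) - 18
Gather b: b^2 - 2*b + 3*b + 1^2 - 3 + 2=b^2 + b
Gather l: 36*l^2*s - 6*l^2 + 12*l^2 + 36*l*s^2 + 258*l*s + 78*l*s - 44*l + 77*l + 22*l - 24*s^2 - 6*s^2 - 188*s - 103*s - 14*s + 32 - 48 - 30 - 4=l^2*(36*s + 6) + l*(36*s^2 + 336*s + 55) - 30*s^2 - 305*s - 50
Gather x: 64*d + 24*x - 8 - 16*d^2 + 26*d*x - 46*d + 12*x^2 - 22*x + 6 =-16*d^2 + 18*d + 12*x^2 + x*(26*d + 2) - 2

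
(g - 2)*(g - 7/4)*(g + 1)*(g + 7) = g^4 + 17*g^3/4 - 39*g^2/2 + 7*g/4 + 49/2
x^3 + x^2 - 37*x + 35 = (x - 5)*(x - 1)*(x + 7)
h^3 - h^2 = h^2*(h - 1)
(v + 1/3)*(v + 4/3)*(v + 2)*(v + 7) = v^4 + 32*v^3/3 + 265*v^2/9 + 82*v/3 + 56/9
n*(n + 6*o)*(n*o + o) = n^3*o + 6*n^2*o^2 + n^2*o + 6*n*o^2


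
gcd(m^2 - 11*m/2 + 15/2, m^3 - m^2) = 1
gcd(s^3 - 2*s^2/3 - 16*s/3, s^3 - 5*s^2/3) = s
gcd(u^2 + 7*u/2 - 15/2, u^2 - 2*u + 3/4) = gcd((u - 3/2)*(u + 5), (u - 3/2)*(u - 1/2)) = u - 3/2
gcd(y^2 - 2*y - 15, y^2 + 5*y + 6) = y + 3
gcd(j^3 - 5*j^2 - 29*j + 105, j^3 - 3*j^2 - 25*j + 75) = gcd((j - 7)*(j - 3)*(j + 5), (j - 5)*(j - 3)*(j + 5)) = j^2 + 2*j - 15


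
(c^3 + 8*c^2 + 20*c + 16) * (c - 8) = c^4 - 44*c^2 - 144*c - 128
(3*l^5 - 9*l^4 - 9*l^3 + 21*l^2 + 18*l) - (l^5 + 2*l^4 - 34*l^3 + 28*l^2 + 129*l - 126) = 2*l^5 - 11*l^4 + 25*l^3 - 7*l^2 - 111*l + 126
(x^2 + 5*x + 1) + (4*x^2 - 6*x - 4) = 5*x^2 - x - 3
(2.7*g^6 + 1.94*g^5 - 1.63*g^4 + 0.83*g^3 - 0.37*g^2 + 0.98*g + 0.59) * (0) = 0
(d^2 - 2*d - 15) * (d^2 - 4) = d^4 - 2*d^3 - 19*d^2 + 8*d + 60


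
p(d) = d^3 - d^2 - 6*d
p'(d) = 3*d^2 - 2*d - 6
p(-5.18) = -134.74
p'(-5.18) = 84.86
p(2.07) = -7.84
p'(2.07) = 2.71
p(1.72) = -8.19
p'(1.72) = -0.56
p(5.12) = 77.28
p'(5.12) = 62.40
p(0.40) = -2.50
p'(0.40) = -6.32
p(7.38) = 303.20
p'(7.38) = 142.63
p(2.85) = -2.07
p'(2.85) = 12.67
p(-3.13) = -21.68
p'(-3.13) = 29.65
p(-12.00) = -1800.00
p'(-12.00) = 450.00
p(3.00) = 0.00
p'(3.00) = 15.00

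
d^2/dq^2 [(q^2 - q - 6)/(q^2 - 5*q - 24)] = 4*(2*q^3 + 27*q^2 + 9*q + 201)/(q^6 - 15*q^5 + 3*q^4 + 595*q^3 - 72*q^2 - 8640*q - 13824)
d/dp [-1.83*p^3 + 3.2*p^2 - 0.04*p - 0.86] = -5.49*p^2 + 6.4*p - 0.04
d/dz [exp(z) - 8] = exp(z)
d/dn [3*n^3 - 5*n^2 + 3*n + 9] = 9*n^2 - 10*n + 3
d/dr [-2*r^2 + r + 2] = 1 - 4*r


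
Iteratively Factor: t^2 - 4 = (t + 2)*(t - 2)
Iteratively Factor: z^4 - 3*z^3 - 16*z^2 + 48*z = (z)*(z^3 - 3*z^2 - 16*z + 48) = z*(z + 4)*(z^2 - 7*z + 12) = z*(z - 4)*(z + 4)*(z - 3)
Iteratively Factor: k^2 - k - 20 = (k - 5)*(k + 4)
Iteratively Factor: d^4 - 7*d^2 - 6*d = (d + 2)*(d^3 - 2*d^2 - 3*d) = d*(d + 2)*(d^2 - 2*d - 3) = d*(d + 1)*(d + 2)*(d - 3)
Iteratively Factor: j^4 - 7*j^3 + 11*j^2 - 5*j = (j - 1)*(j^3 - 6*j^2 + 5*j) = (j - 1)^2*(j^2 - 5*j) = (j - 5)*(j - 1)^2*(j)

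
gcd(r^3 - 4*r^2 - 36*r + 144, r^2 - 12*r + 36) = r - 6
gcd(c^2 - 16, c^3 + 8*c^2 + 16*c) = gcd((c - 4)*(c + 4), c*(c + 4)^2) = c + 4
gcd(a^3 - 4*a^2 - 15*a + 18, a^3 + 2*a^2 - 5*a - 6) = a + 3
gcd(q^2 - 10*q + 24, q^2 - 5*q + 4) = q - 4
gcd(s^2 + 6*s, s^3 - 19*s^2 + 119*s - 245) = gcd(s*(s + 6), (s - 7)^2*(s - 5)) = 1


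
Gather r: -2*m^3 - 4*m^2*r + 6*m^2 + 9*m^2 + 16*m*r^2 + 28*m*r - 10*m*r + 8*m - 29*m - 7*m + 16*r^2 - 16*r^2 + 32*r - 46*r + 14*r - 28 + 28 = -2*m^3 + 15*m^2 + 16*m*r^2 - 28*m + r*(-4*m^2 + 18*m)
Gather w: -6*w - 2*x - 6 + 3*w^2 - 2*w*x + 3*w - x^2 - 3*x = 3*w^2 + w*(-2*x - 3) - x^2 - 5*x - 6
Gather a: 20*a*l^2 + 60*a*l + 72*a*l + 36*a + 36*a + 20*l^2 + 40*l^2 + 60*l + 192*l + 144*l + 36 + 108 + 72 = a*(20*l^2 + 132*l + 72) + 60*l^2 + 396*l + 216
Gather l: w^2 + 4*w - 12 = w^2 + 4*w - 12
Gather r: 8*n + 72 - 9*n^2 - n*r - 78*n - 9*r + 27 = -9*n^2 - 70*n + r*(-n - 9) + 99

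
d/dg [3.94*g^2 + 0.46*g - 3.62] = 7.88*g + 0.46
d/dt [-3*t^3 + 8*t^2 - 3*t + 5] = -9*t^2 + 16*t - 3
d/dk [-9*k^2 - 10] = -18*k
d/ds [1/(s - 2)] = -1/(s - 2)^2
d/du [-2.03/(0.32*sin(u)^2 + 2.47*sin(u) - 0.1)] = (1.2992*sin(u) + 5.0141)*cos(u)/(0.32*sin(u)^2 + 2.47*sin(u) - 0.1)^2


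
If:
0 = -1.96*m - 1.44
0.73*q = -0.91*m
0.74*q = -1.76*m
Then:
No Solution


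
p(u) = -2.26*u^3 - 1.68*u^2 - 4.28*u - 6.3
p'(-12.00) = -940.28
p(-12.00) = 3708.42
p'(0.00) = -4.28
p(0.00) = -6.30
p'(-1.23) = -10.40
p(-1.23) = 0.63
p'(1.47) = -23.87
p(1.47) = -23.40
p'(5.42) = -221.66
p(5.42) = -438.69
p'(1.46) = -23.64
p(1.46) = -23.16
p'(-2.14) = -28.14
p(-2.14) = 17.31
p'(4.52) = -157.99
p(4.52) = -268.67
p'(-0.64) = -4.91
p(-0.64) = -3.66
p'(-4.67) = -136.45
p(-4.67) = 207.22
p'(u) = -6.78*u^2 - 3.36*u - 4.28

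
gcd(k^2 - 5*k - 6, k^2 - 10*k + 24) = k - 6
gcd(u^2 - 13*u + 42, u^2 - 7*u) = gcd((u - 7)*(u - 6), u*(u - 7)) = u - 7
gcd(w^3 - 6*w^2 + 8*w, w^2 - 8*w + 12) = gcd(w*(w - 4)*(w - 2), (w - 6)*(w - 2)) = w - 2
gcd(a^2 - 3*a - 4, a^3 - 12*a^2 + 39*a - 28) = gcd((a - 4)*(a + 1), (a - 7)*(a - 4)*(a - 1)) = a - 4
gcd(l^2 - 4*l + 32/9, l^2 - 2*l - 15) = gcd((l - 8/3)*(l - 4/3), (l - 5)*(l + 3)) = 1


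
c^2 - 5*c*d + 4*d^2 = (c - 4*d)*(c - d)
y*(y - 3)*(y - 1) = y^3 - 4*y^2 + 3*y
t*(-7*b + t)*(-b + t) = 7*b^2*t - 8*b*t^2 + t^3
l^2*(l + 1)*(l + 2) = l^4 + 3*l^3 + 2*l^2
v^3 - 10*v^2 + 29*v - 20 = (v - 5)*(v - 4)*(v - 1)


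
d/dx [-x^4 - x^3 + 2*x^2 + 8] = x*(-4*x^2 - 3*x + 4)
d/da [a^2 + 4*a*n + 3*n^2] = 2*a + 4*n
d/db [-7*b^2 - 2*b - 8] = -14*b - 2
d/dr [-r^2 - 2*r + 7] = -2*r - 2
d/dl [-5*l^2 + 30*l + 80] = 30 - 10*l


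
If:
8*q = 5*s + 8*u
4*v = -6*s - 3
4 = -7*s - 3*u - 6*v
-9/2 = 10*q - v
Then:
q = -627/1384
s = -83/173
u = -53/346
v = -21/692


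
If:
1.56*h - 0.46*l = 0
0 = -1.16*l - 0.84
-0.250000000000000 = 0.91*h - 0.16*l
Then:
No Solution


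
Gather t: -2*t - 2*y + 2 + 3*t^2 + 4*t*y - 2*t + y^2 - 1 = 3*t^2 + t*(4*y - 4) + y^2 - 2*y + 1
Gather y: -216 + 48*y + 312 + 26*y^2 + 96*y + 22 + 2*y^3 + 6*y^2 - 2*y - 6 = 2*y^3 + 32*y^2 + 142*y + 112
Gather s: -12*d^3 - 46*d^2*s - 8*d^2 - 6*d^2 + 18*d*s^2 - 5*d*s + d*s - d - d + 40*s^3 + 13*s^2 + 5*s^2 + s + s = -12*d^3 - 14*d^2 - 2*d + 40*s^3 + s^2*(18*d + 18) + s*(-46*d^2 - 4*d + 2)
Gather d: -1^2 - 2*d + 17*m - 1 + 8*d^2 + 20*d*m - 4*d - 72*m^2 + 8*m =8*d^2 + d*(20*m - 6) - 72*m^2 + 25*m - 2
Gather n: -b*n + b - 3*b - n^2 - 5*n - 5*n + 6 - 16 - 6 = -2*b - n^2 + n*(-b - 10) - 16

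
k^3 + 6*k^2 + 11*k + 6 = (k + 1)*(k + 2)*(k + 3)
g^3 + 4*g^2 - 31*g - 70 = (g - 5)*(g + 2)*(g + 7)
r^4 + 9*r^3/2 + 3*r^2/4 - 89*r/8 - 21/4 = (r - 3/2)*(r + 1/2)*(r + 2)*(r + 7/2)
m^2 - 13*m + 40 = (m - 8)*(m - 5)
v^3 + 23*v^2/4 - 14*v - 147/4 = (v - 3)*(v + 7/4)*(v + 7)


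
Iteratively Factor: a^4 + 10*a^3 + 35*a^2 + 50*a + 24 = (a + 4)*(a^3 + 6*a^2 + 11*a + 6) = (a + 2)*(a + 4)*(a^2 + 4*a + 3) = (a + 2)*(a + 3)*(a + 4)*(a + 1)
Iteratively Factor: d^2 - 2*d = (d)*(d - 2)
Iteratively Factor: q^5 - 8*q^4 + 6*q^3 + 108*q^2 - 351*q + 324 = (q - 3)*(q^4 - 5*q^3 - 9*q^2 + 81*q - 108) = (q - 3)^2*(q^3 - 2*q^2 - 15*q + 36) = (q - 3)^2*(q + 4)*(q^2 - 6*q + 9) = (q - 3)^3*(q + 4)*(q - 3)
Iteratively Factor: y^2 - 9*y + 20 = (y - 4)*(y - 5)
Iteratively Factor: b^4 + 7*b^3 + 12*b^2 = (b)*(b^3 + 7*b^2 + 12*b) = b*(b + 4)*(b^2 + 3*b) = b^2*(b + 4)*(b + 3)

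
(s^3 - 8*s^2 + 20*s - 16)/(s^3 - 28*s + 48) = (s - 2)/(s + 6)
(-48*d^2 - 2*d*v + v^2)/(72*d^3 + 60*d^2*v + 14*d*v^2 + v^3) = (-8*d + v)/(12*d^2 + 8*d*v + v^2)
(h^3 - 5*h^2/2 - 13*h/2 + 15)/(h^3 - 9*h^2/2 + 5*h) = (2*h^2 - h - 15)/(h*(2*h - 5))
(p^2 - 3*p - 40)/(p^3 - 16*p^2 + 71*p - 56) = (p + 5)/(p^2 - 8*p + 7)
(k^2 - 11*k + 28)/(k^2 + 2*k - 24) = (k - 7)/(k + 6)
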